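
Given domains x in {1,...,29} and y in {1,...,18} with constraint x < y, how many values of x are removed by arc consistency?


For the constraint x < y, x needs a supporting value in y's domain.
x can be at most 17 (one less than y's maximum).
Valid x values from domain: 17 out of 29.
Pruned = 29 - 17 = 12.

12


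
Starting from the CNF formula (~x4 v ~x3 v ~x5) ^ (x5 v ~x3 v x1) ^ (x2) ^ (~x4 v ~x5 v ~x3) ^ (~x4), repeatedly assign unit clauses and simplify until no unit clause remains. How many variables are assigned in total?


Unit propagation repeatedly assigns the literal in any unit clause, then simplifies.
Assignments in order: x2 = T, x4 = F.
No further unit clauses remain.
Total variables assigned = 2.

2


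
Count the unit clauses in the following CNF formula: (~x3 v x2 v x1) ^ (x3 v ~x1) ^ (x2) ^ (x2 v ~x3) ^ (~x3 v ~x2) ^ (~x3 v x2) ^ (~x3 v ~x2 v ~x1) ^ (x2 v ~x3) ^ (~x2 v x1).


A unit clause contains exactly one literal.
Unit clauses found: (x2).
Count = 1.

1


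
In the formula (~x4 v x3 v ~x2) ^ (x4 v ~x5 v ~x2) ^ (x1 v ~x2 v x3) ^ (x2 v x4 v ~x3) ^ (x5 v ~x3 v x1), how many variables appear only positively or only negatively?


A pure literal appears in only one polarity across all clauses.
Pure literals: x1 (positive only).
Count = 1.

1


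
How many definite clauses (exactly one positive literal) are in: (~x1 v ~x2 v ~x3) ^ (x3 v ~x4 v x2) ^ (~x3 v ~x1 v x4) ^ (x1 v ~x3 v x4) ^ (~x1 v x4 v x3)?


A definite clause has exactly one positive literal.
Clause 1: 0 positive -> not definite
Clause 2: 2 positive -> not definite
Clause 3: 1 positive -> definite
Clause 4: 2 positive -> not definite
Clause 5: 2 positive -> not definite
Definite clause count = 1.

1


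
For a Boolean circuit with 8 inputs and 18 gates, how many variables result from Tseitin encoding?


The Tseitin transformation introduces one auxiliary variable per gate.
Total variables = inputs + gates = 8 + 18 = 26.

26


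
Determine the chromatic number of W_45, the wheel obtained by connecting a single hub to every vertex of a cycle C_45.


W_45 consists of the cycle C_45 together with a hub vertex adjacent to every cycle vertex.
The cycle C_45 needs 3 colors (odd cycle -> 3).
The hub is adjacent to every cycle vertex, so it must receive a new color distinct from all of them.
Chromatic number = 3 + 1 = 4.

4


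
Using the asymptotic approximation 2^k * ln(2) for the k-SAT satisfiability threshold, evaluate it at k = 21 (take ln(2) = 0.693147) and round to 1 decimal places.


Using the asymptotic formula: threshold ~ 2^k * ln(2).
2^21 = 2097152.
2097152 * 0.693147 = 1453634.6.

1453634.6


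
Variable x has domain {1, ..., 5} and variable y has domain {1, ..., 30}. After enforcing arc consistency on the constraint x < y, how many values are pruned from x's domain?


For the constraint x < y, x needs a supporting value in y's domain.
x can be at most 29 (one less than y's maximum).
Valid x values from domain: 5 out of 5.
Pruned = 5 - 5 = 0.

0


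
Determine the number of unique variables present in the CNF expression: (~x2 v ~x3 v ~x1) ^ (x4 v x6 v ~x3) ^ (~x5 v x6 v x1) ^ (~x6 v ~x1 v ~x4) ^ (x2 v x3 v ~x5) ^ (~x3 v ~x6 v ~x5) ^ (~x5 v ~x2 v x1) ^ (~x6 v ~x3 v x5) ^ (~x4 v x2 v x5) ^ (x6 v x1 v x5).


Identify each distinct variable in the formula.
Variables found: x1, x2, x3, x4, x5, x6.
Total distinct variables = 6.

6


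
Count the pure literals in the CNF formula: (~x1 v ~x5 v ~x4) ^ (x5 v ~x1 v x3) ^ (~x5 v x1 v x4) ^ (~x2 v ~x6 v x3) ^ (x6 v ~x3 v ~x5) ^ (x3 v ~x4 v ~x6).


A pure literal appears in only one polarity across all clauses.
Pure literals: x2 (negative only).
Count = 1.

1


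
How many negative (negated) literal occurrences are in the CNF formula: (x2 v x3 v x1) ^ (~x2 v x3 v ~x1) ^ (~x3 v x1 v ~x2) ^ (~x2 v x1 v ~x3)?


Scan each clause for negated literals.
Clause 1: 0 negative; Clause 2: 2 negative; Clause 3: 2 negative; Clause 4: 2 negative.
Total negative literal occurrences = 6.

6


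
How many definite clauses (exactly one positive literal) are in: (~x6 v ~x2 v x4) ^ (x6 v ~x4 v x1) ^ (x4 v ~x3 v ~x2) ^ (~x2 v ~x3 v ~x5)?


A definite clause has exactly one positive literal.
Clause 1: 1 positive -> definite
Clause 2: 2 positive -> not definite
Clause 3: 1 positive -> definite
Clause 4: 0 positive -> not definite
Definite clause count = 2.

2


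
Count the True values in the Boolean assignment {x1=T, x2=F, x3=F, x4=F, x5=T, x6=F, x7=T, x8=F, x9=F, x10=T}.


The weight is the number of variables assigned True.
True variables: x1, x5, x7, x10.
Weight = 4.

4


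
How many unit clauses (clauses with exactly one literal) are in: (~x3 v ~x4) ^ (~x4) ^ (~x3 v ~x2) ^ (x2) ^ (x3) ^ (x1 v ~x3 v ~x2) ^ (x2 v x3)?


A unit clause contains exactly one literal.
Unit clauses found: (~x4), (x2), (x3).
Count = 3.

3


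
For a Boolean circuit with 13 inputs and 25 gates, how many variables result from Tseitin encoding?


The Tseitin transformation introduces one auxiliary variable per gate.
Total variables = inputs + gates = 13 + 25 = 38.

38


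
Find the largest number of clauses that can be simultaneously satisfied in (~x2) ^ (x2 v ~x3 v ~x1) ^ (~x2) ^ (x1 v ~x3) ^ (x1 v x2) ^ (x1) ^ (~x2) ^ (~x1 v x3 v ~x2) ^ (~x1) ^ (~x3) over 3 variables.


Enumerate all 8 truth assignments.
For each, count how many of the 10 clauses are satisfied.
The formula is not fully satisfiable, so the maximum is below 10.
Maximum simultaneously satisfiable clauses = 9.

9


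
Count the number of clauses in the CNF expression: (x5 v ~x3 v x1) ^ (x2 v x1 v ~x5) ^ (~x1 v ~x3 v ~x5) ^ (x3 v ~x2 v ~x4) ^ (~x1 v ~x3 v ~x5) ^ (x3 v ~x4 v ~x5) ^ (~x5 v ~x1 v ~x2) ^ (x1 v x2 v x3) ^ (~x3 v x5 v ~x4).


Each group enclosed in parentheses joined by ^ is one clause.
Counting the conjuncts: 9 clauses.

9


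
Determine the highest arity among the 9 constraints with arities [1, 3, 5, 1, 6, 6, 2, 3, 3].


The arities are: 1, 3, 5, 1, 6, 6, 2, 3, 3.
Scan for the maximum value.
Maximum arity = 6.

6


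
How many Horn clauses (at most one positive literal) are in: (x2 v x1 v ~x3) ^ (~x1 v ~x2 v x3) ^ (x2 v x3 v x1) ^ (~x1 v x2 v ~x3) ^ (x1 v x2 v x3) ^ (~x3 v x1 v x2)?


A Horn clause has at most one positive literal.
Clause 1: 2 positive lit(s) -> not Horn
Clause 2: 1 positive lit(s) -> Horn
Clause 3: 3 positive lit(s) -> not Horn
Clause 4: 1 positive lit(s) -> Horn
Clause 5: 3 positive lit(s) -> not Horn
Clause 6: 2 positive lit(s) -> not Horn
Total Horn clauses = 2.

2


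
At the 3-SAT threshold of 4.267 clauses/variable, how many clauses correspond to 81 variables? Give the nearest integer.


The 3-SAT phase transition occurs at approximately 4.267 clauses per variable.
m = 4.267 * 81 = 345.627.
Rounded to nearest integer: 346.

346


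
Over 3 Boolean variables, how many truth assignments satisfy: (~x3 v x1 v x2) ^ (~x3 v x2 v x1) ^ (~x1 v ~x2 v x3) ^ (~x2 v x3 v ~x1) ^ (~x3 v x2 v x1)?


Enumerate all 8 truth assignments over 3 variables.
Test each against every clause.
Satisfying assignments found: 6.

6


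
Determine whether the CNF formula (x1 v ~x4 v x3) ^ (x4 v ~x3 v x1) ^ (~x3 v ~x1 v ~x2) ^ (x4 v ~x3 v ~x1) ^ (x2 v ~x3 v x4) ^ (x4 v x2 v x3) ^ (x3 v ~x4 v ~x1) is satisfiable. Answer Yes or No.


Check all 16 possible truth assignments.
Number of satisfying assignments found: 5.
The formula is satisfiable.

Yes


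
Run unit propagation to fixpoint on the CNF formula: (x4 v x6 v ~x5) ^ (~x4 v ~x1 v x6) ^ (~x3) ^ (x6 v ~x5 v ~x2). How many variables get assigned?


Unit propagation repeatedly assigns the literal in any unit clause, then simplifies.
Assignments in order: x3 = F.
No further unit clauses remain.
Total variables assigned = 1.

1


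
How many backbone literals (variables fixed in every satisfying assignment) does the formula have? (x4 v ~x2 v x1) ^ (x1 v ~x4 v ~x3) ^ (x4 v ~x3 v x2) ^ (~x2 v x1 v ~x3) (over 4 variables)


Find all satisfying assignments: 10 model(s).
Check which variables have the same value in every model.
No variable is fixed across all models.
Backbone size = 0.

0


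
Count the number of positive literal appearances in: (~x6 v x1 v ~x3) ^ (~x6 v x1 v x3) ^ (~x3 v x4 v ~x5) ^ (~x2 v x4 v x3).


Scan each clause for unnegated literals.
Clause 1: 1 positive; Clause 2: 2 positive; Clause 3: 1 positive; Clause 4: 2 positive.
Total positive literal occurrences = 6.

6


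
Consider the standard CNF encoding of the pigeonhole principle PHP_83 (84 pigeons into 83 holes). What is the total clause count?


The PHP encoding has two parts:
1) At-least-one-hole clauses: 84 (one per pigeon, each with 83 literals).
2) At-most-one-pigeon-per-hole clauses: 83 holes * C(84,2) = 83 * 3486 = 289338.
Total clauses = 84 + 289338 = 289422.

289422


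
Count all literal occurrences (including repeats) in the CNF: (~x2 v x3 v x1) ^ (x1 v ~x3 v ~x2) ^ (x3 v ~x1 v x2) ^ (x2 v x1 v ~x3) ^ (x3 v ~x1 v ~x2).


Clause lengths: 3, 3, 3, 3, 3.
Sum = 3 + 3 + 3 + 3 + 3 = 15.

15


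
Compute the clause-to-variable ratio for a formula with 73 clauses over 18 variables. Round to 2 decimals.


Clause-to-variable ratio = clauses / variables.
73 / 18 = 4.06.

4.06


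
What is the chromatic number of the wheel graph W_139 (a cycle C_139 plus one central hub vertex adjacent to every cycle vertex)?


W_139 consists of the cycle C_139 together with a hub vertex adjacent to every cycle vertex.
The cycle C_139 needs 3 colors (odd cycle -> 3).
The hub is adjacent to every cycle vertex, so it must receive a new color distinct from all of them.
Chromatic number = 3 + 1 = 4.

4


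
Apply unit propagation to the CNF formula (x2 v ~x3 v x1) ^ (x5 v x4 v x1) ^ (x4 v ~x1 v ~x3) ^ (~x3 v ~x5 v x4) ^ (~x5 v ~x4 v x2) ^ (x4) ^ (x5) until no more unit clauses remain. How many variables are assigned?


Unit propagation repeatedly assigns the literal in any unit clause, then simplifies.
Assignments in order: x4 = T, x5 = T, x2 = T.
No further unit clauses remain.
Total variables assigned = 3.

3


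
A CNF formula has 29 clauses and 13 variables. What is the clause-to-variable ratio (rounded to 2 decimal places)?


Clause-to-variable ratio = clauses / variables.
29 / 13 = 2.23.

2.23


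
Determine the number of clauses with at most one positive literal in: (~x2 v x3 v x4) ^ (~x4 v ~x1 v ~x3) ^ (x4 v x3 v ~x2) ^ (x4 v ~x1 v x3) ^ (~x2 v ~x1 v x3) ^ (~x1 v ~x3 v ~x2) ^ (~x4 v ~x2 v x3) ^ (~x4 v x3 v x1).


A Horn clause has at most one positive literal.
Clause 1: 2 positive lit(s) -> not Horn
Clause 2: 0 positive lit(s) -> Horn
Clause 3: 2 positive lit(s) -> not Horn
Clause 4: 2 positive lit(s) -> not Horn
Clause 5: 1 positive lit(s) -> Horn
Clause 6: 0 positive lit(s) -> Horn
Clause 7: 1 positive lit(s) -> Horn
Clause 8: 2 positive lit(s) -> not Horn
Total Horn clauses = 4.

4


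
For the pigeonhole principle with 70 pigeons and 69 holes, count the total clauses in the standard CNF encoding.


The PHP encoding has two parts:
1) At-least-one-hole clauses: 70 (one per pigeon, each with 69 literals).
2) At-most-one-pigeon-per-hole clauses: 69 holes * C(70,2) = 69 * 2415 = 166635.
Total clauses = 70 + 166635 = 166705.

166705


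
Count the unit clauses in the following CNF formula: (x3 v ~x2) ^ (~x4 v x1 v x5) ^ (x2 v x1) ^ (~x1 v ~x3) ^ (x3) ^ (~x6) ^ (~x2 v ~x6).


A unit clause contains exactly one literal.
Unit clauses found: (x3), (~x6).
Count = 2.

2


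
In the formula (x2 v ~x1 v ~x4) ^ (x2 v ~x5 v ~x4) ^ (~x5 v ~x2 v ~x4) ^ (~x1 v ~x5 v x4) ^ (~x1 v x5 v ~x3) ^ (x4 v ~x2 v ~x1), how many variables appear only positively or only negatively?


A pure literal appears in only one polarity across all clauses.
Pure literals: x1 (negative only), x3 (negative only).
Count = 2.

2


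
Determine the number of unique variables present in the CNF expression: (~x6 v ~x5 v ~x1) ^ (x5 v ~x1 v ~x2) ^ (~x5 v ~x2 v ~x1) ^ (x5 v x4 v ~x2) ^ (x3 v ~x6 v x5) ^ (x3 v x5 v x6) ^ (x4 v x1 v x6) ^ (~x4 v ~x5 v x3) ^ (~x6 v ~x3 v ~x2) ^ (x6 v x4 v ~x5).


Identify each distinct variable in the formula.
Variables found: x1, x2, x3, x4, x5, x6.
Total distinct variables = 6.

6


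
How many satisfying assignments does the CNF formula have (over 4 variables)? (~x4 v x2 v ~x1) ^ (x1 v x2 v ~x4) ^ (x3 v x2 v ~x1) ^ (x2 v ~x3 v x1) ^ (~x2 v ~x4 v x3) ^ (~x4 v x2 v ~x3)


Enumerate all 16 truth assignments over 4 variables.
Test each against every clause.
Satisfying assignments found: 8.

8


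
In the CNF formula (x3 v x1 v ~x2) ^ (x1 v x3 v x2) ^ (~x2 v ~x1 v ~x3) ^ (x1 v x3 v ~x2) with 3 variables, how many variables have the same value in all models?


Find all satisfying assignments: 5 model(s).
Check which variables have the same value in every model.
No variable is fixed across all models.
Backbone size = 0.

0


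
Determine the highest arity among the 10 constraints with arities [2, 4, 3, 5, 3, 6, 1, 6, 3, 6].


The arities are: 2, 4, 3, 5, 3, 6, 1, 6, 3, 6.
Scan for the maximum value.
Maximum arity = 6.

6


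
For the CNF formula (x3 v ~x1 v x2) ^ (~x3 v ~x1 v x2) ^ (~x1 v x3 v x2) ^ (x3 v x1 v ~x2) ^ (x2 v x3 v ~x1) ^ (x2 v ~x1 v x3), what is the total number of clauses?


Each group enclosed in parentheses joined by ^ is one clause.
Counting the conjuncts: 6 clauses.

6


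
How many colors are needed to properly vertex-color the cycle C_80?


A cycle on an even number of vertices is bipartite: alternate two colors around the cycle.
Since 80 is even, two colors suffice, and at least two are needed because the graph has edges.
Chromatic number = 2.

2


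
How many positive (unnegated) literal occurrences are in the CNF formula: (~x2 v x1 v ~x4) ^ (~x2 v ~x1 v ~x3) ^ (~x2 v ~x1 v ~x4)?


Scan each clause for unnegated literals.
Clause 1: 1 positive; Clause 2: 0 positive; Clause 3: 0 positive.
Total positive literal occurrences = 1.

1


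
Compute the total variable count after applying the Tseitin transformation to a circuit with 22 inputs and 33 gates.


The Tseitin transformation introduces one auxiliary variable per gate.
Total variables = inputs + gates = 22 + 33 = 55.

55


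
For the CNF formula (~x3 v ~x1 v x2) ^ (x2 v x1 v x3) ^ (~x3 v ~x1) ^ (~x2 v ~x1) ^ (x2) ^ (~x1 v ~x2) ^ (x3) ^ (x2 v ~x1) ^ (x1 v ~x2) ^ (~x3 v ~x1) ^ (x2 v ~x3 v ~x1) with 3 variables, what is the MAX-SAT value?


Enumerate all 8 truth assignments.
For each, count how many of the 11 clauses are satisfied.
The formula is not fully satisfiable, so the maximum is below 11.
Maximum simultaneously satisfiable clauses = 10.

10


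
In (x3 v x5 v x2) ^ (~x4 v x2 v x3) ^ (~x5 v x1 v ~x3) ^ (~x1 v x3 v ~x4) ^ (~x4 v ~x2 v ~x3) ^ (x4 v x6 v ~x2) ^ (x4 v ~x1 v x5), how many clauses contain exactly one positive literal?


A definite clause has exactly one positive literal.
Clause 1: 3 positive -> not definite
Clause 2: 2 positive -> not definite
Clause 3: 1 positive -> definite
Clause 4: 1 positive -> definite
Clause 5: 0 positive -> not definite
Clause 6: 2 positive -> not definite
Clause 7: 2 positive -> not definite
Definite clause count = 2.

2


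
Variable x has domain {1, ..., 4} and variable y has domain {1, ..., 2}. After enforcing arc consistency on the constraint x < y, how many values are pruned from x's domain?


For the constraint x < y, x needs a supporting value in y's domain.
x can be at most 1 (one less than y's maximum).
Valid x values from domain: 1 out of 4.
Pruned = 4 - 1 = 3.

3


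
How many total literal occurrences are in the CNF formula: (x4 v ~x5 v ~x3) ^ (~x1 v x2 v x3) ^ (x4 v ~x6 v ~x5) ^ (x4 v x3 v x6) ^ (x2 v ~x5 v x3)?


Clause lengths: 3, 3, 3, 3, 3.
Sum = 3 + 3 + 3 + 3 + 3 = 15.

15


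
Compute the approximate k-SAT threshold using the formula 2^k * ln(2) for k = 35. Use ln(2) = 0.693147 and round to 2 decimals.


Using the asymptotic formula: threshold ~ 2^k * ln(2).
2^35 = 34359738368.
34359738368 * 0.693147 = 23816349570.56.

23816349570.56


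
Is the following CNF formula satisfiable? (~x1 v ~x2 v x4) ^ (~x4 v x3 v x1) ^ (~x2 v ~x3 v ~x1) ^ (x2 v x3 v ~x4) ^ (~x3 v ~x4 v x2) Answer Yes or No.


Check all 16 possible truth assignments.
Number of satisfying assignments found: 8.
The formula is satisfiable.

Yes


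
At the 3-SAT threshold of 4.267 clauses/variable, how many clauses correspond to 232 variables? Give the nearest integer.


The 3-SAT phase transition occurs at approximately 4.267 clauses per variable.
m = 4.267 * 232 = 989.944.
Rounded to nearest integer: 990.

990


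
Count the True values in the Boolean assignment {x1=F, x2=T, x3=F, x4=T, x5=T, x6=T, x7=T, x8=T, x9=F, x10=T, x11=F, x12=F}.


The weight is the number of variables assigned True.
True variables: x2, x4, x5, x6, x7, x8, x10.
Weight = 7.

7


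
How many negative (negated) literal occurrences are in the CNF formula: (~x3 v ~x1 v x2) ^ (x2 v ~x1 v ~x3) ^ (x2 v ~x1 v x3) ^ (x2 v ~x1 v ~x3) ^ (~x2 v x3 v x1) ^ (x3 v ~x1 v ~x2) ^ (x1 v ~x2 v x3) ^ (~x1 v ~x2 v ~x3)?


Scan each clause for negated literals.
Clause 1: 2 negative; Clause 2: 2 negative; Clause 3: 1 negative; Clause 4: 2 negative; Clause 5: 1 negative; Clause 6: 2 negative; Clause 7: 1 negative; Clause 8: 3 negative.
Total negative literal occurrences = 14.

14


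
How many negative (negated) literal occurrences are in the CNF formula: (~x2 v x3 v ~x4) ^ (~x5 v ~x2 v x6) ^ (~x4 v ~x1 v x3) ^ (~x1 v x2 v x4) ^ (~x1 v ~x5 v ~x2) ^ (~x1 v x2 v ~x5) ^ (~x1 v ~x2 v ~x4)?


Scan each clause for negated literals.
Clause 1: 2 negative; Clause 2: 2 negative; Clause 3: 2 negative; Clause 4: 1 negative; Clause 5: 3 negative; Clause 6: 2 negative; Clause 7: 3 negative.
Total negative literal occurrences = 15.

15


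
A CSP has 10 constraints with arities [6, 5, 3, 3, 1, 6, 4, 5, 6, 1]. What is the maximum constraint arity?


The arities are: 6, 5, 3, 3, 1, 6, 4, 5, 6, 1.
Scan for the maximum value.
Maximum arity = 6.

6


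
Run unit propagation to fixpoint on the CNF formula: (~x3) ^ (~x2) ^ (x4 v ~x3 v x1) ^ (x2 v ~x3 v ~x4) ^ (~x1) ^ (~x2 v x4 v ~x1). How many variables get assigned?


Unit propagation repeatedly assigns the literal in any unit clause, then simplifies.
Assignments in order: x3 = F, x2 = F, x1 = F.
No further unit clauses remain.
Total variables assigned = 3.

3


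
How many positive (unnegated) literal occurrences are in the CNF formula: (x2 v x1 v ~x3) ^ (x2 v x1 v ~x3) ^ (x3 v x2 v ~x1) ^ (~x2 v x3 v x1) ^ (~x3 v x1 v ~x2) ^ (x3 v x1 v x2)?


Scan each clause for unnegated literals.
Clause 1: 2 positive; Clause 2: 2 positive; Clause 3: 2 positive; Clause 4: 2 positive; Clause 5: 1 positive; Clause 6: 3 positive.
Total positive literal occurrences = 12.

12


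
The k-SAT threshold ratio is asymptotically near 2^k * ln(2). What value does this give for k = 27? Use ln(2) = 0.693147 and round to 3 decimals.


Using the asymptotic formula: threshold ~ 2^k * ln(2).
2^27 = 134217728.
134217728 * 0.693147 = 93032615.51.

93032615.51


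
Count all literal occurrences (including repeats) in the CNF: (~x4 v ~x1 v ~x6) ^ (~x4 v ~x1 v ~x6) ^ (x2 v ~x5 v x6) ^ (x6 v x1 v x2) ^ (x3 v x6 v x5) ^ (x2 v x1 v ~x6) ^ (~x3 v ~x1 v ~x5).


Clause lengths: 3, 3, 3, 3, 3, 3, 3.
Sum = 3 + 3 + 3 + 3 + 3 + 3 + 3 = 21.

21


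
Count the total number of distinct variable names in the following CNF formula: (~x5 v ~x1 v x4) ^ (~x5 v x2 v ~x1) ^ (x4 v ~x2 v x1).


Identify each distinct variable in the formula.
Variables found: x1, x2, x4, x5.
Total distinct variables = 4.

4


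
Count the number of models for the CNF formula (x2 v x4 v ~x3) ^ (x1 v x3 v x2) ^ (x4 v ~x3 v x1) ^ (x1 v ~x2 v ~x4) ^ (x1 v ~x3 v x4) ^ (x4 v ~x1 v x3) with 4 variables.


Enumerate all 16 truth assignments over 4 variables.
Test each against every clause.
Satisfying assignments found: 7.

7


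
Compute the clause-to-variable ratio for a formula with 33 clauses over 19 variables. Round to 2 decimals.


Clause-to-variable ratio = clauses / variables.
33 / 19 = 1.74.

1.74


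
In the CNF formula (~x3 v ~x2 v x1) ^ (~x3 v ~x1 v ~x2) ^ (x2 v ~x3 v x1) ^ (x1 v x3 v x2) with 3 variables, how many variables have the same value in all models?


Find all satisfying assignments: 4 model(s).
Check which variables have the same value in every model.
No variable is fixed across all models.
Backbone size = 0.

0


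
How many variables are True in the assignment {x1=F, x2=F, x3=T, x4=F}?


The weight is the number of variables assigned True.
True variables: x3.
Weight = 1.

1


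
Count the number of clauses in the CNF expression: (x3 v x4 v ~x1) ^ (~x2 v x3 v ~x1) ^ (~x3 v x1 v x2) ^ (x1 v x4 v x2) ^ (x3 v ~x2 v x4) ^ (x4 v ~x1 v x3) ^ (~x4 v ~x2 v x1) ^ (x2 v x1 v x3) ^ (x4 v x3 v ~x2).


Each group enclosed in parentheses joined by ^ is one clause.
Counting the conjuncts: 9 clauses.

9


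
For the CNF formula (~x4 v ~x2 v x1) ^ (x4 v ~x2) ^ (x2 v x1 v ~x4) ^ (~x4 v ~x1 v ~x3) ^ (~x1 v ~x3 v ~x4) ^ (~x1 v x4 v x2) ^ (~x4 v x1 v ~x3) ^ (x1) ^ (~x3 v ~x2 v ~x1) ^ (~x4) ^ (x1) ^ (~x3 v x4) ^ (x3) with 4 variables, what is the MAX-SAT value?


Enumerate all 16 truth assignments.
For each, count how many of the 13 clauses are satisfied.
The formula is not fully satisfiable, so the maximum is below 13.
Maximum simultaneously satisfiable clauses = 11.

11


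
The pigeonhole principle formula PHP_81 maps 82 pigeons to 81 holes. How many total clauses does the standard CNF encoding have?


The PHP encoding has two parts:
1) At-least-one-hole clauses: 82 (one per pigeon, each with 81 literals).
2) At-most-one-pigeon-per-hole clauses: 81 holes * C(82,2) = 81 * 3321 = 269001.
Total clauses = 82 + 269001 = 269083.

269083


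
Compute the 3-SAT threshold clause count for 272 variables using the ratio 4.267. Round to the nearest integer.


The 3-SAT phase transition occurs at approximately 4.267 clauses per variable.
m = 4.267 * 272 = 1160.624.
Rounded to nearest integer: 1161.

1161


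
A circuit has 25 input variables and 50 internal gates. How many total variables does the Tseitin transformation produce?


The Tseitin transformation introduces one auxiliary variable per gate.
Total variables = inputs + gates = 25 + 50 = 75.

75


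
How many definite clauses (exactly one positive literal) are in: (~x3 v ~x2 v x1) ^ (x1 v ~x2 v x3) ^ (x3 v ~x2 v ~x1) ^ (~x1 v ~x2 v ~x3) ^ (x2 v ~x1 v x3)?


A definite clause has exactly one positive literal.
Clause 1: 1 positive -> definite
Clause 2: 2 positive -> not definite
Clause 3: 1 positive -> definite
Clause 4: 0 positive -> not definite
Clause 5: 2 positive -> not definite
Definite clause count = 2.

2


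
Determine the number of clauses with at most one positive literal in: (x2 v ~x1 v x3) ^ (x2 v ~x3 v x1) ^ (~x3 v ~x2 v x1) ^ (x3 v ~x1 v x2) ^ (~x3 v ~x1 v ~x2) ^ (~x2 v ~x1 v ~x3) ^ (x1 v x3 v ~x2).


A Horn clause has at most one positive literal.
Clause 1: 2 positive lit(s) -> not Horn
Clause 2: 2 positive lit(s) -> not Horn
Clause 3: 1 positive lit(s) -> Horn
Clause 4: 2 positive lit(s) -> not Horn
Clause 5: 0 positive lit(s) -> Horn
Clause 6: 0 positive lit(s) -> Horn
Clause 7: 2 positive lit(s) -> not Horn
Total Horn clauses = 3.

3


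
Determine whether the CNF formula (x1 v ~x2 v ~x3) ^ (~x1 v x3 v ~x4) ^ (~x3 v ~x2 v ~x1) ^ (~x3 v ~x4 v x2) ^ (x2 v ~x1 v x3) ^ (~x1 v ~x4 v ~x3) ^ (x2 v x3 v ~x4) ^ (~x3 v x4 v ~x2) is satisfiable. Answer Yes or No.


Check all 16 possible truth assignments.
Number of satisfying assignments found: 6.
The formula is satisfiable.

Yes


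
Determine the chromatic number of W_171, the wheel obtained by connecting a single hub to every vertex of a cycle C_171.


W_171 consists of the cycle C_171 together with a hub vertex adjacent to every cycle vertex.
The cycle C_171 needs 3 colors (odd cycle -> 3).
The hub is adjacent to every cycle vertex, so it must receive a new color distinct from all of them.
Chromatic number = 3 + 1 = 4.

4


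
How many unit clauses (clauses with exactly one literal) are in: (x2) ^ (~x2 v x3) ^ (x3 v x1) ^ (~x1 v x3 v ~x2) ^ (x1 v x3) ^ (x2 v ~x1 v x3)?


A unit clause contains exactly one literal.
Unit clauses found: (x2).
Count = 1.

1


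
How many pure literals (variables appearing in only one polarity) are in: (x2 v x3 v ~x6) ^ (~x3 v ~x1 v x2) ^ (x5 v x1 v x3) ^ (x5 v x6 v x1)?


A pure literal appears in only one polarity across all clauses.
Pure literals: x2 (positive only), x5 (positive only).
Count = 2.

2


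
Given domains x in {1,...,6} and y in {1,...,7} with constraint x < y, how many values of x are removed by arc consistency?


For the constraint x < y, x needs a supporting value in y's domain.
x can be at most 6 (one less than y's maximum).
Valid x values from domain: 6 out of 6.
Pruned = 6 - 6 = 0.

0


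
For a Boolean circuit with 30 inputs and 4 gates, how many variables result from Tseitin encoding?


The Tseitin transformation introduces one auxiliary variable per gate.
Total variables = inputs + gates = 30 + 4 = 34.

34


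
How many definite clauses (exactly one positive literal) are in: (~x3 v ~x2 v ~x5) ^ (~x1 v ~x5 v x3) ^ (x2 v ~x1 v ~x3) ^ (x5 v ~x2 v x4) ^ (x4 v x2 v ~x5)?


A definite clause has exactly one positive literal.
Clause 1: 0 positive -> not definite
Clause 2: 1 positive -> definite
Clause 3: 1 positive -> definite
Clause 4: 2 positive -> not definite
Clause 5: 2 positive -> not definite
Definite clause count = 2.

2


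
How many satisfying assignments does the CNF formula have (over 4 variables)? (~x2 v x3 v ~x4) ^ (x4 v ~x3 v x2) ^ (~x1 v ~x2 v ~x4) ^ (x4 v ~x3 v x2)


Enumerate all 16 truth assignments over 4 variables.
Test each against every clause.
Satisfying assignments found: 11.

11


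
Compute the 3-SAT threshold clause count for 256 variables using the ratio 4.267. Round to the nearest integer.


The 3-SAT phase transition occurs at approximately 4.267 clauses per variable.
m = 4.267 * 256 = 1092.352.
Rounded to nearest integer: 1092.

1092


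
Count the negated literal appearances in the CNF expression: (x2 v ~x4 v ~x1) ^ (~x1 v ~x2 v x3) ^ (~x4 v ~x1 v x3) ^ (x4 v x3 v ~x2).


Scan each clause for negated literals.
Clause 1: 2 negative; Clause 2: 2 negative; Clause 3: 2 negative; Clause 4: 1 negative.
Total negative literal occurrences = 7.

7


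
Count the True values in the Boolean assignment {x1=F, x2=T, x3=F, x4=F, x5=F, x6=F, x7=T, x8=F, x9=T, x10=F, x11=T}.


The weight is the number of variables assigned True.
True variables: x2, x7, x9, x11.
Weight = 4.

4


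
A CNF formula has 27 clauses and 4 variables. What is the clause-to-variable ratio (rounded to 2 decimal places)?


Clause-to-variable ratio = clauses / variables.
27 / 4 = 6.75.

6.75


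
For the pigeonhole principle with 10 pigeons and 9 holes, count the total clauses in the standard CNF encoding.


The PHP encoding has two parts:
1) At-least-one-hole clauses: 10 (one per pigeon, each with 9 literals).
2) At-most-one-pigeon-per-hole clauses: 9 holes * C(10,2) = 9 * 45 = 405.
Total clauses = 10 + 405 = 415.

415


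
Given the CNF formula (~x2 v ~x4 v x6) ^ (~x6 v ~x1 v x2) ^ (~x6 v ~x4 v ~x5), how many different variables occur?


Identify each distinct variable in the formula.
Variables found: x1, x2, x4, x5, x6.
Total distinct variables = 5.

5


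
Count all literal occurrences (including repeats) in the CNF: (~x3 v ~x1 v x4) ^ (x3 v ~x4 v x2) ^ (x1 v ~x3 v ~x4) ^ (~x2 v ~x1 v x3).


Clause lengths: 3, 3, 3, 3.
Sum = 3 + 3 + 3 + 3 = 12.

12


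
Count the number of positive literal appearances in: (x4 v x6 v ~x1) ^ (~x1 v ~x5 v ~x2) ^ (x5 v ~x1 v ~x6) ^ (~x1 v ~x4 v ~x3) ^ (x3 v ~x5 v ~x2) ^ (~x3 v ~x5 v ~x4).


Scan each clause for unnegated literals.
Clause 1: 2 positive; Clause 2: 0 positive; Clause 3: 1 positive; Clause 4: 0 positive; Clause 5: 1 positive; Clause 6: 0 positive.
Total positive literal occurrences = 4.

4


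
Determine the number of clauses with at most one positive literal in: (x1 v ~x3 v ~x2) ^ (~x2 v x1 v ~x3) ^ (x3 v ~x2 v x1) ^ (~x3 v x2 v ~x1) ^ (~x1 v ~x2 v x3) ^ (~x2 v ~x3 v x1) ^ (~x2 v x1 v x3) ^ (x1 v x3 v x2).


A Horn clause has at most one positive literal.
Clause 1: 1 positive lit(s) -> Horn
Clause 2: 1 positive lit(s) -> Horn
Clause 3: 2 positive lit(s) -> not Horn
Clause 4: 1 positive lit(s) -> Horn
Clause 5: 1 positive lit(s) -> Horn
Clause 6: 1 positive lit(s) -> Horn
Clause 7: 2 positive lit(s) -> not Horn
Clause 8: 3 positive lit(s) -> not Horn
Total Horn clauses = 5.

5


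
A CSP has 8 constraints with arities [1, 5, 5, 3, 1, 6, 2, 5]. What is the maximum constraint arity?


The arities are: 1, 5, 5, 3, 1, 6, 2, 5.
Scan for the maximum value.
Maximum arity = 6.

6


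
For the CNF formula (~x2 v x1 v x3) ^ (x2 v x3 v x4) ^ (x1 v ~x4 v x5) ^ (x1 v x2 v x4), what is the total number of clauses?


Each group enclosed in parentheses joined by ^ is one clause.
Counting the conjuncts: 4 clauses.

4


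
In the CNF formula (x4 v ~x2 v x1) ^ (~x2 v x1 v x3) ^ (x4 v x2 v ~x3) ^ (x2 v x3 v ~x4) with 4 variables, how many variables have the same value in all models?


Find all satisfying assignments: 9 model(s).
Check which variables have the same value in every model.
No variable is fixed across all models.
Backbone size = 0.

0


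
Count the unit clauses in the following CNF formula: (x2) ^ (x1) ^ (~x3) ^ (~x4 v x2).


A unit clause contains exactly one literal.
Unit clauses found: (x2), (x1), (~x3).
Count = 3.

3


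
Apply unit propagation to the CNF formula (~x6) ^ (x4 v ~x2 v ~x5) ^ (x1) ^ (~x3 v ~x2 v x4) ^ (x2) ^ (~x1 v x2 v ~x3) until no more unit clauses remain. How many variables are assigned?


Unit propagation repeatedly assigns the literal in any unit clause, then simplifies.
Assignments in order: x6 = F, x1 = T, x2 = T.
No further unit clauses remain.
Total variables assigned = 3.

3


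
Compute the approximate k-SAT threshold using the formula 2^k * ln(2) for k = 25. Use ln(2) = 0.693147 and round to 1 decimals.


Using the asymptotic formula: threshold ~ 2^k * ln(2).
2^25 = 33554432.
33554432 * 0.693147 = 23258153.9.

23258153.9


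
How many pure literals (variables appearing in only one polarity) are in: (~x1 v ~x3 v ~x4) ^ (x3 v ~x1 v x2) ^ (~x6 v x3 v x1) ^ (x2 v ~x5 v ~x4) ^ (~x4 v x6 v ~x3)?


A pure literal appears in only one polarity across all clauses.
Pure literals: x2 (positive only), x4 (negative only), x5 (negative only).
Count = 3.

3


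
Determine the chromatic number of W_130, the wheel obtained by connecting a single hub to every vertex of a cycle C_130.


W_130 consists of the cycle C_130 together with a hub vertex adjacent to every cycle vertex.
The cycle C_130 needs 2 colors (even cycle -> 2).
The hub is adjacent to every cycle vertex, so it must receive a new color distinct from all of them.
Chromatic number = 2 + 1 = 3.

3


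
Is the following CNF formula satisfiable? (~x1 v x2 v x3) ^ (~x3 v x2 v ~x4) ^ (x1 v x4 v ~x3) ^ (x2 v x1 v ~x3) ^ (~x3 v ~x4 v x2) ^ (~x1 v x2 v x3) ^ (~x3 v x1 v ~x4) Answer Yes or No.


Check all 16 possible truth assignments.
Number of satisfying assignments found: 9.
The formula is satisfiable.

Yes


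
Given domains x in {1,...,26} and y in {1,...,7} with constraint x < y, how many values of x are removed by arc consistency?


For the constraint x < y, x needs a supporting value in y's domain.
x can be at most 6 (one less than y's maximum).
Valid x values from domain: 6 out of 26.
Pruned = 26 - 6 = 20.

20


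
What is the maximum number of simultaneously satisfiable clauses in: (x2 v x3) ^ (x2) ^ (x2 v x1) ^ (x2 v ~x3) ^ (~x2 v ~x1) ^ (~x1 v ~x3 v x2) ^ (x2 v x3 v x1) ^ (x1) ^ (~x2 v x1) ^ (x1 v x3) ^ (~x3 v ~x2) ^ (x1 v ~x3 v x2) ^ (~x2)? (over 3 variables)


Enumerate all 8 truth assignments.
For each, count how many of the 13 clauses are satisfied.
The formula is not fully satisfiable, so the maximum is below 13.
Maximum simultaneously satisfiable clauses = 11.

11


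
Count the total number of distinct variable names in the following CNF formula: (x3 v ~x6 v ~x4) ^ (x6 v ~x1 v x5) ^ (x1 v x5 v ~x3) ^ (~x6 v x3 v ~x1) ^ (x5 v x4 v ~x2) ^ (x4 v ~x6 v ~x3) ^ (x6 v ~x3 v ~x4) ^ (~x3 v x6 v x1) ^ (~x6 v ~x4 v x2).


Identify each distinct variable in the formula.
Variables found: x1, x2, x3, x4, x5, x6.
Total distinct variables = 6.

6


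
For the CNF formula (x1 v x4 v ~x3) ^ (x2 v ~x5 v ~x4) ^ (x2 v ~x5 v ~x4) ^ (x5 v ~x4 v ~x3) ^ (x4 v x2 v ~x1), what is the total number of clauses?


Each group enclosed in parentheses joined by ^ is one clause.
Counting the conjuncts: 5 clauses.

5


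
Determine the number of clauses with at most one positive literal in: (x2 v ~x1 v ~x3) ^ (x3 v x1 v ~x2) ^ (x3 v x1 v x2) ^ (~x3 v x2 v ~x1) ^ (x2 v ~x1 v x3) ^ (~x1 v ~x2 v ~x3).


A Horn clause has at most one positive literal.
Clause 1: 1 positive lit(s) -> Horn
Clause 2: 2 positive lit(s) -> not Horn
Clause 3: 3 positive lit(s) -> not Horn
Clause 4: 1 positive lit(s) -> Horn
Clause 5: 2 positive lit(s) -> not Horn
Clause 6: 0 positive lit(s) -> Horn
Total Horn clauses = 3.

3


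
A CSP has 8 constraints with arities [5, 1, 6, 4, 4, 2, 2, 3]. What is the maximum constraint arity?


The arities are: 5, 1, 6, 4, 4, 2, 2, 3.
Scan for the maximum value.
Maximum arity = 6.

6


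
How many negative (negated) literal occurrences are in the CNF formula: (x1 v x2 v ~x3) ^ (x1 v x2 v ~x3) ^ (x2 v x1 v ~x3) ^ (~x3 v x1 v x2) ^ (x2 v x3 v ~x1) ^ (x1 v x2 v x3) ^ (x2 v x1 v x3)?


Scan each clause for negated literals.
Clause 1: 1 negative; Clause 2: 1 negative; Clause 3: 1 negative; Clause 4: 1 negative; Clause 5: 1 negative; Clause 6: 0 negative; Clause 7: 0 negative.
Total negative literal occurrences = 5.

5


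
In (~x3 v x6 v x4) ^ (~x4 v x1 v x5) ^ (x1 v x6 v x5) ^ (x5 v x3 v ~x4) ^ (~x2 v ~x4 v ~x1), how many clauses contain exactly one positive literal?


A definite clause has exactly one positive literal.
Clause 1: 2 positive -> not definite
Clause 2: 2 positive -> not definite
Clause 3: 3 positive -> not definite
Clause 4: 2 positive -> not definite
Clause 5: 0 positive -> not definite
Definite clause count = 0.

0


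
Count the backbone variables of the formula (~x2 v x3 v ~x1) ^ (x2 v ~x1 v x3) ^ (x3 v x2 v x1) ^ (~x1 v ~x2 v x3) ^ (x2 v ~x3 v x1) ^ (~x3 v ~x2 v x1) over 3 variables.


Find all satisfying assignments: 3 model(s).
Check which variables have the same value in every model.
No variable is fixed across all models.
Backbone size = 0.

0


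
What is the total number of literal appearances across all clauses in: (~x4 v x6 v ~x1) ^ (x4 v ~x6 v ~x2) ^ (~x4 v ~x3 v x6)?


Clause lengths: 3, 3, 3.
Sum = 3 + 3 + 3 = 9.

9


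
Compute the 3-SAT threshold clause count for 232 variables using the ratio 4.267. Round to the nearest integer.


The 3-SAT phase transition occurs at approximately 4.267 clauses per variable.
m = 4.267 * 232 = 989.944.
Rounded to nearest integer: 990.

990


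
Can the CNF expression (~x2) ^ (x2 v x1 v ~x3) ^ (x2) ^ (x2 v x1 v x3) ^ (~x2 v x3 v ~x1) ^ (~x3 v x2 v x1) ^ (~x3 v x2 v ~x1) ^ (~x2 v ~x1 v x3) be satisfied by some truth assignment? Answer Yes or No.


Check all 8 possible truth assignments.
Number of satisfying assignments found: 0.
The formula is unsatisfiable.

No


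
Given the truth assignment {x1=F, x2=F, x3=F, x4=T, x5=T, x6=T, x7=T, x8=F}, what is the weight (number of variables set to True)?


The weight is the number of variables assigned True.
True variables: x4, x5, x6, x7.
Weight = 4.

4


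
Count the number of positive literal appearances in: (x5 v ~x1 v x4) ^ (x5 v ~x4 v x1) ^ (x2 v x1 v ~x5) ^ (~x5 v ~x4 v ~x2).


Scan each clause for unnegated literals.
Clause 1: 2 positive; Clause 2: 2 positive; Clause 3: 2 positive; Clause 4: 0 positive.
Total positive literal occurrences = 6.

6


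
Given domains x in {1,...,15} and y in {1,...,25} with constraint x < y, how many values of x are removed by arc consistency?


For the constraint x < y, x needs a supporting value in y's domain.
x can be at most 24 (one less than y's maximum).
Valid x values from domain: 15 out of 15.
Pruned = 15 - 15 = 0.

0


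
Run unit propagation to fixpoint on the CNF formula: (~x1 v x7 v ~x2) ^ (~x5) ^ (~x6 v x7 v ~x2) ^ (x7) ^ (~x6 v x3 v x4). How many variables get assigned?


Unit propagation repeatedly assigns the literal in any unit clause, then simplifies.
Assignments in order: x5 = F, x7 = T.
No further unit clauses remain.
Total variables assigned = 2.

2


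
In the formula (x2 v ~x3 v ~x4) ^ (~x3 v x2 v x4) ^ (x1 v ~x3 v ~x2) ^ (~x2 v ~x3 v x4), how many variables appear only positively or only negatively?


A pure literal appears in only one polarity across all clauses.
Pure literals: x1 (positive only), x3 (negative only).
Count = 2.

2


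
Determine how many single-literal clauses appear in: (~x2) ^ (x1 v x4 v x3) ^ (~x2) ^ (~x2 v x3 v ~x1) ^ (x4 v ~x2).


A unit clause contains exactly one literal.
Unit clauses found: (~x2), (~x2).
Count = 2.

2


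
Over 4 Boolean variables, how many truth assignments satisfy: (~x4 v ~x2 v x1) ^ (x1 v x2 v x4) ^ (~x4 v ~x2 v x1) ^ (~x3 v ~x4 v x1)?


Enumerate all 16 truth assignments over 4 variables.
Test each against every clause.
Satisfying assignments found: 11.

11


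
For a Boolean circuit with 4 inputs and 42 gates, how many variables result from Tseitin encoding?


The Tseitin transformation introduces one auxiliary variable per gate.
Total variables = inputs + gates = 4 + 42 = 46.

46


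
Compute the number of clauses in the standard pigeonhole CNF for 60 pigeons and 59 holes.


The PHP encoding has two parts:
1) At-least-one-hole clauses: 60 (one per pigeon, each with 59 literals).
2) At-most-one-pigeon-per-hole clauses: 59 holes * C(60,2) = 59 * 1770 = 104430.
Total clauses = 60 + 104430 = 104490.

104490


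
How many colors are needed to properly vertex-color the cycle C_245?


An odd cycle cannot be 2-colored: alternating two colors around the cycle returns to the start with a conflict.
Since 245 is odd, three colors are required (and three suffice).
Chromatic number = 3.

3


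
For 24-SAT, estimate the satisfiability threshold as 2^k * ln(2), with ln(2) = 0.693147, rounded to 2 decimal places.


Using the asymptotic formula: threshold ~ 2^k * ln(2).
2^24 = 16777216.
16777216 * 0.693147 = 11629076.94.

11629076.94


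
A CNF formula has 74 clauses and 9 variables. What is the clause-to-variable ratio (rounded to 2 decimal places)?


Clause-to-variable ratio = clauses / variables.
74 / 9 = 8.22.

8.22


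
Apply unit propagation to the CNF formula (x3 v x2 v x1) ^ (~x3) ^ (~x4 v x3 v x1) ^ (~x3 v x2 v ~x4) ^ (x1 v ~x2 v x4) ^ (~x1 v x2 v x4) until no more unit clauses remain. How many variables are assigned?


Unit propagation repeatedly assigns the literal in any unit clause, then simplifies.
Assignments in order: x3 = F.
No further unit clauses remain.
Total variables assigned = 1.

1


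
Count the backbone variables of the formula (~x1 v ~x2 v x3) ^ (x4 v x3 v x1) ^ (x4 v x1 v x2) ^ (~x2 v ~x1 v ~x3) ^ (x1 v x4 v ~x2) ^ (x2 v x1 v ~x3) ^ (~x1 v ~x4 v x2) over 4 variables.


Find all satisfying assignments: 5 model(s).
Check which variables have the same value in every model.
No variable is fixed across all models.
Backbone size = 0.

0


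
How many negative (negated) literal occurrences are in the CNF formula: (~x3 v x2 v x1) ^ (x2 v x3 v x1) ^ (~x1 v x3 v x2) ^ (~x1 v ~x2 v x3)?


Scan each clause for negated literals.
Clause 1: 1 negative; Clause 2: 0 negative; Clause 3: 1 negative; Clause 4: 2 negative.
Total negative literal occurrences = 4.

4


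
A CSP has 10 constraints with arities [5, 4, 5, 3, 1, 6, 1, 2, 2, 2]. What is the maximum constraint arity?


The arities are: 5, 4, 5, 3, 1, 6, 1, 2, 2, 2.
Scan for the maximum value.
Maximum arity = 6.

6
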